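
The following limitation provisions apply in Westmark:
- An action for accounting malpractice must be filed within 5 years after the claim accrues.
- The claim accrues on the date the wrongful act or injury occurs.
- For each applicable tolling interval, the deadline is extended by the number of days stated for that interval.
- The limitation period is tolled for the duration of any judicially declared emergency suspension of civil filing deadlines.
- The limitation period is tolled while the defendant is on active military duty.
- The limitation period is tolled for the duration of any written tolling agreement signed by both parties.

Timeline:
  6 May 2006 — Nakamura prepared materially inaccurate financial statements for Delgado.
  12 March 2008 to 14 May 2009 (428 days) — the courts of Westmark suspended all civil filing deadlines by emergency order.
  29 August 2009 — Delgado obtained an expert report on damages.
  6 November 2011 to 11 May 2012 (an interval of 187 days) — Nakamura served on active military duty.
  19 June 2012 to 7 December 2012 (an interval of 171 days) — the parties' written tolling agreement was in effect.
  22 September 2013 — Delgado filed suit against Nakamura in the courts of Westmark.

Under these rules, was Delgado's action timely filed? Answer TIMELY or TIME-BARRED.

TIME-BARRED

The claim accrued on 6 May 2006, the date of the act.
Adding the 5 years base period to 6 May 2006 gives a deadline of 6 May 2011, before any tolling.
The emergency suspension of filing deadlines from 12 March 2008 to 14 May 2009 tolled the period for 428 days, extending the deadline to 7 July 2012.
The period was tolled for 187 days by the defendant's active military service (6 November 2011 to 11 May 2012), pushing the deadline to 10 January 2013.
The written tolling agreement from 19 June 2012 to 7 December 2012 tolled the period for 171 days, extending the deadline to 30 June 2013.
Nothing else in the chronology tolls or restarts the period.
Filing on 22 September 2013 missed the 30 June 2013 deadline — the action is time-barred.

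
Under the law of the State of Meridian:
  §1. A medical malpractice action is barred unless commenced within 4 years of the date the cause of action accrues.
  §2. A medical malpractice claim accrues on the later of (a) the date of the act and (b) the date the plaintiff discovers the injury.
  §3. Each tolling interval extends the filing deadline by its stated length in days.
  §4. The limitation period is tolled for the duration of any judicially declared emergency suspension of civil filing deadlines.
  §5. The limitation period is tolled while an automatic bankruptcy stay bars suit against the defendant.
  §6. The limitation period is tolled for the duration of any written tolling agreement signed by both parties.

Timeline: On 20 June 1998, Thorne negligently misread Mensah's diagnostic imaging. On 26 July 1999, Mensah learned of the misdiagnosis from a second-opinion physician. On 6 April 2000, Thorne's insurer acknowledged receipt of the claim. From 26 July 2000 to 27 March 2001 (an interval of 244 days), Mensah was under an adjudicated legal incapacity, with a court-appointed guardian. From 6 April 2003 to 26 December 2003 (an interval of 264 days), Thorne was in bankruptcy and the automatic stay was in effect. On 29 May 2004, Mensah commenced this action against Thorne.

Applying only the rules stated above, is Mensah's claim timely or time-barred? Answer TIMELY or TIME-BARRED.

The claim accrued on 26 July 1999 — the later of the 20 June 1998 act and the 26 July 1999 discovery.
4 years from 26 July 1999 is 26 July 2003.
Because the automatic bankruptcy stay ran from 6 April 2003 to 26 December 2003, the deadline is extended by 264 days to 15 April 2004.
The plaintiff's legal incapacity from 26 July 2000 to 27 March 2001 does not toll the period, because no stated rule makes the plaintiff's incapacity a tolling event.
Nothing else in the chronology tolls or restarts the period.
Mensah filed on 29 May 2004, after the 15 April 2004 deadline, so the action is time-barred.

TIME-BARRED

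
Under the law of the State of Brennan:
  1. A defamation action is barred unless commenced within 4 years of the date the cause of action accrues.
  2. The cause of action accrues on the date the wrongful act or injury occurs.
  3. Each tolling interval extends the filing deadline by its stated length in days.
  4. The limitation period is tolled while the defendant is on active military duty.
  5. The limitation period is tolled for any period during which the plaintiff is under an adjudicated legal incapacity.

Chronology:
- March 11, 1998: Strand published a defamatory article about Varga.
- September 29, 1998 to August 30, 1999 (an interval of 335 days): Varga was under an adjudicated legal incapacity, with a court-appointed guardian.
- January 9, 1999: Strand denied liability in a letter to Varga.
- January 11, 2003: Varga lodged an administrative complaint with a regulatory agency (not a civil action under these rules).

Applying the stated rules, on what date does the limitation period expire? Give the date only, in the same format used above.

February 9, 2003

The cause of action accrued on March 11, 1998, the date of the act.
Adding the 4 years base period to March 11, 1998 gives a deadline of March 11, 2002, before any tolling.
Because the plaintiff's legal incapacity ran from September 29, 1998 to August 30, 1999, the deadline is extended by 335 days to February 9, 2003.
The other events in the timeline have no effect on the limitation period under the stated rules.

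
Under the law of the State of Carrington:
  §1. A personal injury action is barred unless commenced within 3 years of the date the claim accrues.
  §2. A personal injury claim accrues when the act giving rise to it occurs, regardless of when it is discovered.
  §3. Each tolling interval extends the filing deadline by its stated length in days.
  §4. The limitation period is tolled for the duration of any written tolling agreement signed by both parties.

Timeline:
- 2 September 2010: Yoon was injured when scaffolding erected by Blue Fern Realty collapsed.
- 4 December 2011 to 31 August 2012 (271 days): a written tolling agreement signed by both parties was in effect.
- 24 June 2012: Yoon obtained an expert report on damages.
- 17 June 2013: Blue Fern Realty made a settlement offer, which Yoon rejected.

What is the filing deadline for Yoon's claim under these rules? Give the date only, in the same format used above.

The claim accrued on 2 September 2010, the date of the act.
The untolled deadline — 3 years after 2 September 2010 — is 2 September 2013.
The written tolling agreement from 4 December 2011 to 31 August 2012 tolled the period for 271 days, extending the deadline to 31 May 2014.
The other events in the timeline have no effect on the limitation period under the stated rules.

31 May 2014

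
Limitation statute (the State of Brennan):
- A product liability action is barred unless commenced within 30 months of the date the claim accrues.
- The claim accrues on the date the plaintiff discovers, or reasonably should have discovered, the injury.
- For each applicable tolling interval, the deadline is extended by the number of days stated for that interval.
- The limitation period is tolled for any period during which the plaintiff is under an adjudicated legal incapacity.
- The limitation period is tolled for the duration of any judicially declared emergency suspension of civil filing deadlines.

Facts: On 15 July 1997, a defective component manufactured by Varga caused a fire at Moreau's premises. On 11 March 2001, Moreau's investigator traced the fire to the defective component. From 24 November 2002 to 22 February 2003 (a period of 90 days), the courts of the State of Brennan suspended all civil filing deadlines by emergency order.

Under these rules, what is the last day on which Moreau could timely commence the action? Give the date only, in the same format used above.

Under the discovery rule, the claim accrued on 11 March 2001, when Moreau discovered the injury — not on the 15 July 1997 date of the underlying act.
30 months from 11 March 2001 is 11 September 2003.
The period was tolled for 90 days by the emergency suspension of filing deadlines (24 November 2002 to 22 February 2003), pushing the deadline to 10 December 2003.

10 December 2003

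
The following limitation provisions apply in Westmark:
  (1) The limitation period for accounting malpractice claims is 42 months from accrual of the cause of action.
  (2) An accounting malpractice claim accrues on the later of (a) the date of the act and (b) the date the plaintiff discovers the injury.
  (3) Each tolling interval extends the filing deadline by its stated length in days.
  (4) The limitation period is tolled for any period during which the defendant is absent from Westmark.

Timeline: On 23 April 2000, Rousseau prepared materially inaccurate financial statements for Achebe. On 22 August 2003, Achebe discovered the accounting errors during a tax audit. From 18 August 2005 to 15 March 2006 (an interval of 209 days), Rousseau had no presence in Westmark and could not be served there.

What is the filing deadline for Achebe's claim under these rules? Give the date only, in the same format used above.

19 September 2007

Because discovery on 22 August 2003 post-dates the 23 April 2000 act, accrual under the later-of rule falls on 22 August 2003.
The untolled deadline — 42 months after 22 August 2003 — is 22 February 2007.
The defendant's absence from the jurisdiction from 18 August 2005 to 15 March 2006 tolled the period for 209 days, extending the deadline to 19 September 2007.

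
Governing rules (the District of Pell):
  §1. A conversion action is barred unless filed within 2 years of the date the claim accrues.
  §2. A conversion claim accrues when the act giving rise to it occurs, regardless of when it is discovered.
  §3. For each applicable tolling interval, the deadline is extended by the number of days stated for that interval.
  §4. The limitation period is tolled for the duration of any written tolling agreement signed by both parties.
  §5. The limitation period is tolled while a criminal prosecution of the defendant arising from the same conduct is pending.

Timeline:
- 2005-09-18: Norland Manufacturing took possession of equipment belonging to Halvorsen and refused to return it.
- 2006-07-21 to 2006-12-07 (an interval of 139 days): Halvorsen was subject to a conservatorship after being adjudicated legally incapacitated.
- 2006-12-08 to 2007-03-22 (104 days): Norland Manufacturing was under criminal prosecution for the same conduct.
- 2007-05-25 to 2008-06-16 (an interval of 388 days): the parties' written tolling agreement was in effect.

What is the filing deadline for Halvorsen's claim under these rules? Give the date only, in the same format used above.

2009-01-22

The limitation period began to run on 2005-09-18.
2 years from 2005-09-18 is 2007-09-18.
The pending criminal prosecution from 2006-12-08 to 2007-03-22 tolled the period for 104 days, extending the deadline to 2007-12-31.
Because the written tolling agreement ran from 2007-05-25 to 2008-06-16, the deadline is extended by 388 days to 2009-01-22.
The plaintiff's legal incapacity from 2006-07-21 to 2006-12-07 does not toll the period, because no stated rule makes the plaintiff's incapacity a tolling event.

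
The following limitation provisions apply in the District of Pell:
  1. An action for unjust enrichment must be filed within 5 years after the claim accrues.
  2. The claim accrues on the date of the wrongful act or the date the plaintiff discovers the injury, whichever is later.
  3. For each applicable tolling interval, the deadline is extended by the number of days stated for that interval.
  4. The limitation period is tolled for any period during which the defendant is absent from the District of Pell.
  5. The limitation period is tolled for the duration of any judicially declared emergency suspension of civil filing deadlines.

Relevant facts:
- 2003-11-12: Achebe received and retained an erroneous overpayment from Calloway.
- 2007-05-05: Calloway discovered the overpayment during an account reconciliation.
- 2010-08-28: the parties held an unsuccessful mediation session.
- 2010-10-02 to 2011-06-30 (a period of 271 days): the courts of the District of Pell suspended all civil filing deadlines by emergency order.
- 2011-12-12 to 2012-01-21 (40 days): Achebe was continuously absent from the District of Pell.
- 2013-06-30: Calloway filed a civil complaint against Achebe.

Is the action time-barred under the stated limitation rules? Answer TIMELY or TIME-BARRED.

The claim accrued on 2007-05-05 — the later of the 2003-11-12 act and the 2007-05-05 discovery.
The untolled deadline — 5 years after 2007-05-05 — is 2012-05-05.
The period was tolled for 271 days by the emergency suspension of filing deadlines (2010-10-02 to 2011-06-30), pushing the deadline to 2013-01-31.
The period was tolled for 40 days by the defendant's absence from the jurisdiction (2011-12-12 to 2012-01-21), pushing the deadline to 2013-03-12.
None of the other events listed affects the running of the period under the stated rules.
Calloway filed on 2013-06-30, after the 2013-03-12 deadline, so the action is time-barred.

TIME-BARRED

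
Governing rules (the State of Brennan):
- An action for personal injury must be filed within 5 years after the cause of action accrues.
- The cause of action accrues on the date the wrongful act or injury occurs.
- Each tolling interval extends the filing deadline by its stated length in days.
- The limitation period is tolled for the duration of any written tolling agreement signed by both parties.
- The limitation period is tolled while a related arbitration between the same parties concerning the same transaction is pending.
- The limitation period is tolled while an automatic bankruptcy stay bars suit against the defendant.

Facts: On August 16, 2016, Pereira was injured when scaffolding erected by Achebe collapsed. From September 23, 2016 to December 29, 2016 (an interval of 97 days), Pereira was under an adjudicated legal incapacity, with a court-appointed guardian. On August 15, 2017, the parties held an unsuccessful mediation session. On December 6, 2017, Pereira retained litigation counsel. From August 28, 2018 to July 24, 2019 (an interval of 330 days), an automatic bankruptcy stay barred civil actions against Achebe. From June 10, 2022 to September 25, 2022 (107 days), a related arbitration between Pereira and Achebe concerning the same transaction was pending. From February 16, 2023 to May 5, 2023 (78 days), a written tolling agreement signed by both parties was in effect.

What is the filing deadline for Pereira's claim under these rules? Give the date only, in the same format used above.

The claim accrued on August 16, 2016, when the wrongful act occurred.
5 years from August 16, 2016 is August 16, 2021.
The period was tolled for 330 days by the automatic bankruptcy stay (August 28, 2018 to July 24, 2019), pushing the deadline to July 12, 2022.
The pending related arbitration from June 10, 2022 to September 25, 2022 tolled the period for 107 days, extending the deadline to October 27, 2022.
The written tolling agreement from February 16, 2023 to May 5, 2023 began after the period had already run on October 27, 2022, so it has no tolling effect.
No stated provision tolls the period for the plaintiff's incapacity, so the interval from September 23, 2016 to December 29, 2016 has no effect on the deadline.
The other events in the timeline have no effect on the limitation period under the stated rules.

October 27, 2022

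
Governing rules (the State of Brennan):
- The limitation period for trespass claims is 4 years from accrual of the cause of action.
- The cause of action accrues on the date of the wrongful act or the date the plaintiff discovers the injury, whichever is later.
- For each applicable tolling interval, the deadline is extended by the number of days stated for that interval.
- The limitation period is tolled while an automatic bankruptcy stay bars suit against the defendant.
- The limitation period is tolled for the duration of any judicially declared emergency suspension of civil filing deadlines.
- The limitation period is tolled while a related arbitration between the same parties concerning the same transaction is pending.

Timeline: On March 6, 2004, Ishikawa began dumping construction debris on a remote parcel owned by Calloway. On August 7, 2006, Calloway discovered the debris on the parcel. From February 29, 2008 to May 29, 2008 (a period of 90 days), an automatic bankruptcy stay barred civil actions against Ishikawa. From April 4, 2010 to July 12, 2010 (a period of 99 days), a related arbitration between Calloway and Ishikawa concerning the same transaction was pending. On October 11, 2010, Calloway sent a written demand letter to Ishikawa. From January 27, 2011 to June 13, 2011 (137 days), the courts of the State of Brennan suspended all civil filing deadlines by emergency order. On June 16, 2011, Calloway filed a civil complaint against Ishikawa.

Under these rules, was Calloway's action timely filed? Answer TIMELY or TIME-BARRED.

The claim accrued on August 7, 2006 — the later of the March 6, 2004 act and the August 7, 2006 discovery.
The untolled deadline — 4 years after August 7, 2006 — is August 7, 2010.
Because the automatic bankruptcy stay ran from February 29, 2008 to May 29, 2008, the deadline is extended by 90 days to November 5, 2010.
The period was tolled for 99 days by the pending related arbitration (April 4, 2010 to July 12, 2010), pushing the deadline to February 12, 2011.
The emergency suspension of filing deadlines from January 27, 2011 to June 13, 2011 tolled the period for 137 days, extending the deadline to June 29, 2011.
The other events in the timeline have no effect on the limitation period under the stated rules.
The June 16, 2011 filing precedes the June 29, 2011 deadline; the claim is timely.

TIMELY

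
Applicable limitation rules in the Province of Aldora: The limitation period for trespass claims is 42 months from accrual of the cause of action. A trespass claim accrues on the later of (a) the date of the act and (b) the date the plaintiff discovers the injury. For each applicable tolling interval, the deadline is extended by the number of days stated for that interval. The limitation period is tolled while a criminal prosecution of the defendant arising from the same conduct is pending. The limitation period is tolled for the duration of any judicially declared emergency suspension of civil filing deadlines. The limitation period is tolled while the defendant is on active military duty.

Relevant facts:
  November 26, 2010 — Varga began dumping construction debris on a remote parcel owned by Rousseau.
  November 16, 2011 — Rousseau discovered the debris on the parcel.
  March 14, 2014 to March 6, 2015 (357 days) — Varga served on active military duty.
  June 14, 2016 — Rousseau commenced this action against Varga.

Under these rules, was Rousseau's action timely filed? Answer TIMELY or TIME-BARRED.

Taking the later of the act (November 26, 2010) and discovery (November 16, 2011), the claim accrued on November 16, 2011.
42 months from November 16, 2011 is May 16, 2015.
The period was tolled for 357 days by the defendant's active military service (March 14, 2014 to March 6, 2015), pushing the deadline to May 7, 2016.
The June 14, 2016 filing falls after the May 7, 2016 deadline; the claim is time-barred.

TIME-BARRED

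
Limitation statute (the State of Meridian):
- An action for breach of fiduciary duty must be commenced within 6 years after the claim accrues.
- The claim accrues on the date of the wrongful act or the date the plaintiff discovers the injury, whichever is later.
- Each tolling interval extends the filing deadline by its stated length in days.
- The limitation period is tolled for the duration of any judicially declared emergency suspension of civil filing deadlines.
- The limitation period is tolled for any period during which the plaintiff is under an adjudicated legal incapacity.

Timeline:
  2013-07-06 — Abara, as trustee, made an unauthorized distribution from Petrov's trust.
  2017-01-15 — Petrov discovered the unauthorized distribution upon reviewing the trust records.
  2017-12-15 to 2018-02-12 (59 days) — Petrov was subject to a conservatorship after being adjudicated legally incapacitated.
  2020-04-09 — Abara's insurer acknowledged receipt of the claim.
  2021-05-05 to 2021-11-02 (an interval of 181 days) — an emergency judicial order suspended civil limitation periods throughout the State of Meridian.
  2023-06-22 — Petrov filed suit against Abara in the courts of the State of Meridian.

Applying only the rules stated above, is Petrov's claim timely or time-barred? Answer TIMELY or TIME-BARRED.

TIMELY

Because discovery on 2017-01-15 post-dates the 2013-07-06 act, accrual under the later-of rule falls on 2017-01-15.
The untolled deadline — 6 years after 2017-01-15 — is 2023-01-15.
Because the plaintiff's legal incapacity ran from 2017-12-15 to 2018-02-12, the deadline is extended by 59 days to 2023-03-15.
Because the emergency suspension of filing deadlines ran from 2021-05-05 to 2021-11-02, the deadline is extended by 181 days to 2023-09-12.
None of the other events listed affects the running of the period under the stated rules.
The 2023-06-22 filing precedes the 2023-09-12 deadline; the claim is timely.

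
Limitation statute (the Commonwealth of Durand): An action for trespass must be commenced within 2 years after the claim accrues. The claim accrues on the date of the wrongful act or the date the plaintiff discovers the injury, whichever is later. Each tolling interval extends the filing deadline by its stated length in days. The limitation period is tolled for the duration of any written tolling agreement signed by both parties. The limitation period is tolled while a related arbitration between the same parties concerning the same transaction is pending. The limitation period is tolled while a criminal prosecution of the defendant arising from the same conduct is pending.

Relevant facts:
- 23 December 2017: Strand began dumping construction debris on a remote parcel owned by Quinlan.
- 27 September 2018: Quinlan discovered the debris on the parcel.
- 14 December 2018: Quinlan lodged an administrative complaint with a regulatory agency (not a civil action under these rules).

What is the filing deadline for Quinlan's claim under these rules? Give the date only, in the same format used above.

Because discovery on 27 September 2018 post-dates the 23 December 2017 act, accrual under the later-of rule falls on 27 September 2018.
Adding the 2 years base period to 27 September 2018 gives a deadline of 27 September 2020, before any tolling.
None of the other events listed affects the running of the period under the stated rules.

27 September 2020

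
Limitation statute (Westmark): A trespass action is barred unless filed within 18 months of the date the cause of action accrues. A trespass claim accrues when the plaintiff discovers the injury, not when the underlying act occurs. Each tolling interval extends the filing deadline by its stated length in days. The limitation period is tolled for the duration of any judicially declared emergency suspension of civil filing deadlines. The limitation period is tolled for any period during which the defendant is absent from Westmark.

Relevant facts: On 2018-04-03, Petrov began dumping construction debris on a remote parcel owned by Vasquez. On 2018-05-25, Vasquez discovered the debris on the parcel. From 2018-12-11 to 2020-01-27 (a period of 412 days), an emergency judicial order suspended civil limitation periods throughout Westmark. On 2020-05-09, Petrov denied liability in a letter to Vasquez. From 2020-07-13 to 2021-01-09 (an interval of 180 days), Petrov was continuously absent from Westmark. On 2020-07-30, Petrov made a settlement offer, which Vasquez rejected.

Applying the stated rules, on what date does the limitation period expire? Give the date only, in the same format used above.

2021-07-09

Accrual is tied to discovery, so the period began on 2018-05-25 rather than on 2018-04-03 when the act occurred.
The untolled deadline — 18 months after 2018-05-25 — is 2019-11-25.
The emergency suspension of filing deadlines from 2018-12-11 to 2020-01-27 tolled the period for 412 days, extending the deadline to 2021-01-10.
Because the defendant's absence from the jurisdiction ran from 2020-07-13 to 2021-01-09, the deadline is extended by 180 days to 2021-07-09.
Nothing else in the chronology tolls or restarts the period.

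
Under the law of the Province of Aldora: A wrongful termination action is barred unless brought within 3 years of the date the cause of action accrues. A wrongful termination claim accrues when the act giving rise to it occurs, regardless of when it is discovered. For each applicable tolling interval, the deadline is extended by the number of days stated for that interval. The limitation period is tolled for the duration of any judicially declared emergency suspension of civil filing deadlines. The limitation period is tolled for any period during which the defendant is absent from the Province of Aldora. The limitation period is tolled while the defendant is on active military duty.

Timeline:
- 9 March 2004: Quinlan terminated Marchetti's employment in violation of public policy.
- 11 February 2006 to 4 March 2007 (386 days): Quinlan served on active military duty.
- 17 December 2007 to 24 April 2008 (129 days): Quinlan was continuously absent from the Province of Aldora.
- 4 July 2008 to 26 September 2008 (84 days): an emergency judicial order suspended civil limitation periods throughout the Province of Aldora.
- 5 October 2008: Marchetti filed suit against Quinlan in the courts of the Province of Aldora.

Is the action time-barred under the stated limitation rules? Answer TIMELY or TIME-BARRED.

TIMELY

The limitation period began to run on 9 March 2004.
The untolled deadline — 3 years after 9 March 2004 — is 9 March 2007.
The period was tolled for 386 days by the defendant's active military service (11 February 2006 to 4 March 2007), pushing the deadline to 29 March 2008.
Because the defendant's absence from the jurisdiction ran from 17 December 2007 to 24 April 2008, the deadline is extended by 129 days to 5 August 2008.
Because the emergency suspension of filing deadlines ran from 4 July 2008 to 26 September 2008, the deadline is extended by 84 days to 28 October 2008.
The 5 October 2008 filing precedes the 28 October 2008 deadline; the claim is timely.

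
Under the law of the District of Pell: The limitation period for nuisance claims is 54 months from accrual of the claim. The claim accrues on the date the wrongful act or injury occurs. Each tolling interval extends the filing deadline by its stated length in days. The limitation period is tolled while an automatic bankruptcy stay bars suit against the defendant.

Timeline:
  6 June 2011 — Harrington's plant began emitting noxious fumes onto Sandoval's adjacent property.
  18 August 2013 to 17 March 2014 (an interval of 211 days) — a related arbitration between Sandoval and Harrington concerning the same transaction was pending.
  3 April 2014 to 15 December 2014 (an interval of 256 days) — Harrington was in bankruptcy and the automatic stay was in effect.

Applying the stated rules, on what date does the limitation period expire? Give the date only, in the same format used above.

The limitation period began to run on 6 June 2011.
Adding the 54 months base period to 6 June 2011 gives a deadline of 6 December 2015, before any tolling.
The automatic bankruptcy stay from 3 April 2014 to 15 December 2014 tolled the period for 256 days, extending the deadline to 18 August 2016.
No stated provision tolls the period for a pending arbitration, so the interval from 18 August 2013 to 17 March 2014 has no effect on the deadline.

18 August 2016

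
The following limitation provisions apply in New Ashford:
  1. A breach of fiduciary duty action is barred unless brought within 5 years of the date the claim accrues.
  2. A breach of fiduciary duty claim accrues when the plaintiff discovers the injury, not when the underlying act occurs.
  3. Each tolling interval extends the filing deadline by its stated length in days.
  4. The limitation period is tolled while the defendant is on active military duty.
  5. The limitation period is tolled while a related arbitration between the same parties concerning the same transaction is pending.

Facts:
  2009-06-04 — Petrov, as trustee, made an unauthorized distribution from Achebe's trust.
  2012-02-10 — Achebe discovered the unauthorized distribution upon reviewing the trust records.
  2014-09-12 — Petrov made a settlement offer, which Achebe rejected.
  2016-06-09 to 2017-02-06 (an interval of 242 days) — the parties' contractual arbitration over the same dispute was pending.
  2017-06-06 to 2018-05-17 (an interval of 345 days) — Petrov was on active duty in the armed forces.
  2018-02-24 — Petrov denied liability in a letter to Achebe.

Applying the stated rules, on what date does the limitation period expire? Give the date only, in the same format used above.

Under the discovery rule, the claim accrued on 2012-02-10, when Achebe discovered the injury — not on the 2009-06-04 date of the underlying act.
5 years from 2012-02-10 is 2017-02-10.
The pending related arbitration from 2016-06-09 to 2017-02-06 tolled the period for 242 days, extending the deadline to 2017-10-10.
Because the defendant's active military service ran from 2017-06-06 to 2018-05-17, the deadline is extended by 345 days to 2018-09-20.
Nothing else in the chronology tolls or restarts the period.

2018-09-20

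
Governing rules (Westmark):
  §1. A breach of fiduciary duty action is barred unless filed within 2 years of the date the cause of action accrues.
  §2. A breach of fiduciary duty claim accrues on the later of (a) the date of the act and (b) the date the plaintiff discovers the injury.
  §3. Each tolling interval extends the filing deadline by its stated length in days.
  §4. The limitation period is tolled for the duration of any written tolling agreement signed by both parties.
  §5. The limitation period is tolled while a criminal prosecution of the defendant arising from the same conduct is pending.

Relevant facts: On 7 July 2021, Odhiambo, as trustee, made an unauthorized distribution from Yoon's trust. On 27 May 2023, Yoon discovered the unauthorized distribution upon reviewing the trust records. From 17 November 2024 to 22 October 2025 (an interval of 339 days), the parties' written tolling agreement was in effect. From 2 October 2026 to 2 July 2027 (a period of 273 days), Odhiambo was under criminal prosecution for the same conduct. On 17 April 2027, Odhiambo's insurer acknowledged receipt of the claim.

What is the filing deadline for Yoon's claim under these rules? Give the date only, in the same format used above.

Because discovery on 27 May 2023 post-dates the 7 July 2021 act, accrual under the later-of rule falls on 27 May 2023.
2 years from 27 May 2023 is 27 May 2025.
The written tolling agreement from 17 November 2024 to 22 October 2025 tolled the period for 339 days, extending the deadline to 1 May 2026.
The pending criminal prosecution starting 2 October 2026 came too late — the period had run on 1 May 2026 — and so does not extend the deadline.
The other events in the timeline have no effect on the limitation period under the stated rules.

1 May 2026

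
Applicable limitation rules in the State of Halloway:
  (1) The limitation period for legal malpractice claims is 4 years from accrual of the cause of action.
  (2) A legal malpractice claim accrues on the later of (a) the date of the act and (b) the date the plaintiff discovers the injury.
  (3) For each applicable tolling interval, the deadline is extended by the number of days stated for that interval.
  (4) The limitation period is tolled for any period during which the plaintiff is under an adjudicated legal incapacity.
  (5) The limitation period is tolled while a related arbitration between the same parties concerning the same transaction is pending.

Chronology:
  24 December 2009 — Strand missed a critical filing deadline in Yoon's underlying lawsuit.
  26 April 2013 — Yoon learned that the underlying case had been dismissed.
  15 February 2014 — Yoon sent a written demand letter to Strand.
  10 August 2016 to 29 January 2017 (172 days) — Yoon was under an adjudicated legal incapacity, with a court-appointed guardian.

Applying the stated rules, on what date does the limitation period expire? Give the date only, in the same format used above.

Taking the later of the act (24 December 2009) and discovery (26 April 2013), the claim accrued on 26 April 2013.
Adding the 4 years base period to 26 April 2013 gives a deadline of 26 April 2017, before any tolling.
Because the plaintiff's legal incapacity ran from 10 August 2016 to 29 January 2017, the deadline is extended by 172 days to 15 October 2017.
The other events in the timeline have no effect on the limitation period under the stated rules.

15 October 2017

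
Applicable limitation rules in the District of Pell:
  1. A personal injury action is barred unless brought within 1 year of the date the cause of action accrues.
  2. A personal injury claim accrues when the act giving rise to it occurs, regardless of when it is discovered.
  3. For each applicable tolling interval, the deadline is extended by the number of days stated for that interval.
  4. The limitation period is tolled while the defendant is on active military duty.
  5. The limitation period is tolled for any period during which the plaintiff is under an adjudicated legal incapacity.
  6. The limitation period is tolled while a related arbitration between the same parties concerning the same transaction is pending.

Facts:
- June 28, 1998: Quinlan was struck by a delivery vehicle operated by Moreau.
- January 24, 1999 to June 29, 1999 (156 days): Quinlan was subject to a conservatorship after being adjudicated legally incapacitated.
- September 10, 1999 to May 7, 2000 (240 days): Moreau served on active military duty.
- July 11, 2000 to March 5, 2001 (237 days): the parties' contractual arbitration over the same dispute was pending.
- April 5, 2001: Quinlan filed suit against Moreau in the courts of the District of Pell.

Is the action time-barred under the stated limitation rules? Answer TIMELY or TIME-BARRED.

The limitation period began to run on June 28, 1998.
The untolled deadline — 1 year after June 28, 1998 — is June 28, 1999.
The period was tolled for 156 days by the plaintiff's legal incapacity (January 24, 1999 to June 29, 1999), pushing the deadline to December 1, 1999.
Because the defendant's active military service ran from September 10, 1999 to May 7, 2000, the deadline is extended by 240 days to July 28, 2000.
The pending related arbitration from July 11, 2000 to March 5, 2001 tolled the period for 237 days, extending the deadline to March 22, 2001.
Quinlan filed on April 5, 2001, after the March 22, 2001 deadline, so the action is time-barred.

TIME-BARRED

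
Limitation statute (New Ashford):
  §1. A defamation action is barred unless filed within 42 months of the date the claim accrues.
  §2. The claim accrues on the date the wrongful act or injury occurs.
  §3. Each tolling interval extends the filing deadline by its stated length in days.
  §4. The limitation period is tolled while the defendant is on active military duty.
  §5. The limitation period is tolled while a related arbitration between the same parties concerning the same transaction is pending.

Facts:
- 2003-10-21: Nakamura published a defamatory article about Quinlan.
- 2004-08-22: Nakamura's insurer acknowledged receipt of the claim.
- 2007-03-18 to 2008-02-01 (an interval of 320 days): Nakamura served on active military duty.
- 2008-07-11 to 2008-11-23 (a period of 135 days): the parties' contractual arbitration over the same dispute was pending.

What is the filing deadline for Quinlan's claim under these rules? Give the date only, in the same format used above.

The limitation period began to run on 2003-10-21.
Adding the 42 months base period to 2003-10-21 gives a deadline of 2007-04-21, before any tolling.
Because the defendant's active military service ran from 2007-03-18 to 2008-02-01, the deadline is extended by 320 days to 2008-03-06.
The pending related arbitration starting 2008-07-11 came too late — the period had run on 2008-03-06 — and so does not extend the deadline.
None of the other events listed affects the running of the period under the stated rules.

2008-03-06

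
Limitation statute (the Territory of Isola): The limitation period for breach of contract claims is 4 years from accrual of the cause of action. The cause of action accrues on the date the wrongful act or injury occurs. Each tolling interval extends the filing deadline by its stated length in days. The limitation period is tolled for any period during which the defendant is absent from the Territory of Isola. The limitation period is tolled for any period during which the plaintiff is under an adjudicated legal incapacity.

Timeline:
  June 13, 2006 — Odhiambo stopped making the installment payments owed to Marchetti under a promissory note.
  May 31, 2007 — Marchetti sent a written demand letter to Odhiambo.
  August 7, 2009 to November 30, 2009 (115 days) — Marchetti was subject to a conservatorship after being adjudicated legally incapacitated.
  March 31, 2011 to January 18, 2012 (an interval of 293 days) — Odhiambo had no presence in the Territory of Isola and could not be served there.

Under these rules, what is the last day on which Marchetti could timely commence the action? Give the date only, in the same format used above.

October 6, 2010

The claim accrued on June 13, 2006, when the wrongful act occurred.
The untolled deadline — 4 years after June 13, 2006 — is June 13, 2010.
Because the plaintiff's legal incapacity ran from August 7, 2009 to November 30, 2009, the deadline is extended by 115 days to October 6, 2010.
The defendant's absence from the jurisdiction from March 31, 2011 to January 18, 2012 began after the period had already run on October 6, 2010, so it has no tolling effect.
The other events in the timeline have no effect on the limitation period under the stated rules.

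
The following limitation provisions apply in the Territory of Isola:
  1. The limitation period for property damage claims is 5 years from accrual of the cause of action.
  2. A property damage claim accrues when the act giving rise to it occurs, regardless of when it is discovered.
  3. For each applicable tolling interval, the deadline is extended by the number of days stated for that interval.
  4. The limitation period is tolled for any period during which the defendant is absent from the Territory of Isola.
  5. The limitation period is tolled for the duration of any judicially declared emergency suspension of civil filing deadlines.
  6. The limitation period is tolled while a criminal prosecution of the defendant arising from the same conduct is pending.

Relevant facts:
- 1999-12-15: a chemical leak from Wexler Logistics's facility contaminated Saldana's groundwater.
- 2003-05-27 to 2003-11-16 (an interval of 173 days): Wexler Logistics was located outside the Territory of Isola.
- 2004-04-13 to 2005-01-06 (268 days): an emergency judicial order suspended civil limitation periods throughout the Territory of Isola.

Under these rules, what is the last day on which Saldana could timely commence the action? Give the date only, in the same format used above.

2006-03-01

The limitation period began to run on 1999-12-15.
5 years from 1999-12-15 is 2004-12-15.
The period was tolled for 173 days by the defendant's absence from the jurisdiction (2003-05-27 to 2003-11-16), pushing the deadline to 2005-06-06.
The emergency suspension of filing deadlines from 2004-04-13 to 2005-01-06 tolled the period for 268 days, extending the deadline to 2006-03-01.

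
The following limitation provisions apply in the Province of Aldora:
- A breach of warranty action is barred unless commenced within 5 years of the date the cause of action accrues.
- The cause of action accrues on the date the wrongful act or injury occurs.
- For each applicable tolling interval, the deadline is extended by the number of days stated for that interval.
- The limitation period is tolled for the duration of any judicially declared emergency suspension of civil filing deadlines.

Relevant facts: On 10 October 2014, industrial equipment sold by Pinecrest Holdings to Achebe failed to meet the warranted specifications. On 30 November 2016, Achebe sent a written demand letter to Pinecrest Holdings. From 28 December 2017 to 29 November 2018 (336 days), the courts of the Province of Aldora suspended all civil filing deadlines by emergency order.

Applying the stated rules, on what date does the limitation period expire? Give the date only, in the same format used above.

10 September 2020

The cause of action accrued on 10 October 2014, the date of the act.
Adding the 5 years base period to 10 October 2014 gives a deadline of 10 October 2019, before any tolling.
The period was tolled for 336 days by the emergency suspension of filing deadlines (28 December 2017 to 29 November 2018), pushing the deadline to 10 September 2020.
Nothing else in the chronology tolls or restarts the period.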